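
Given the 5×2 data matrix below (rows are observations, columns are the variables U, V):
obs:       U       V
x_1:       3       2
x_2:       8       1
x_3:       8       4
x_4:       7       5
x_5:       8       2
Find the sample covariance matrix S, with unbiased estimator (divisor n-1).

Step 1 — column means:
  mean(U) = (3 + 8 + 8 + 7 + 8) / 5 = 34/5 = 6.8
  mean(V) = (2 + 1 + 4 + 5 + 2) / 5 = 14/5 = 2.8

Step 2 — sample covariance S[i,j] = (1/(n-1)) · Σ_k (x_{k,i} - mean_i) · (x_{k,j} - mean_j), with n-1 = 4.
  S[U,U] = ((-3.8)·(-3.8) + (1.2)·(1.2) + (1.2)·(1.2) + (0.2)·(0.2) + (1.2)·(1.2)) / 4 = 18.8/4 = 4.7
  S[U,V] = ((-3.8)·(-0.8) + (1.2)·(-1.8) + (1.2)·(1.2) + (0.2)·(2.2) + (1.2)·(-0.8)) / 4 = 1.8/4 = 0.45
  S[V,V] = ((-0.8)·(-0.8) + (-1.8)·(-1.8) + (1.2)·(1.2) + (2.2)·(2.2) + (-0.8)·(-0.8)) / 4 = 10.8/4 = 2.7

S is symmetric (S[j,i] = S[i,j]). Assembling:

S = [[4.7, 0.45],
 [0.45, 2.7]]


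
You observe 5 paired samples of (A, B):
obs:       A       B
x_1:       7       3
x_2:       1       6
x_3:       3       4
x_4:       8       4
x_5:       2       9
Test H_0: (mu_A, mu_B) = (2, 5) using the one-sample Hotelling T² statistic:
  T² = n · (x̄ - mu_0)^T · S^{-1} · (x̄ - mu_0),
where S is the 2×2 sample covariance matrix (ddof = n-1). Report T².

Step 1 — sample mean vector:
  mean(A) = (7 + 1 + 3 + 8 + 2) / 5 = 21/5 = 4.2
  mean(B) = (3 + 6 + 4 + 4 + 9) / 5 = 26/5 = 5.2
  x̄ = (4.2, 5.2),  deviation x̄ - mu_0 = (4.2, 5.2) - (2, 5) = (2.2, 0.2).

Step 2 — sample covariance matrix, S[i,j] = (1/(n-1)) · Σ_k (x_{k,i} - mean_i) · (x_{k,j} - mean_j), divisor n-1 = 4:
  S[A,A] = ((2.8)·(2.8) + (-3.2)·(-3.2) + (-1.2)·(-1.2) + (3.8)·(3.8) + (-2.2)·(-2.2)) / 4 = 38.8/4 = 9.7
  S[A,B] = ((2.8)·(-2.2) + (-3.2)·(0.8) + (-1.2)·(-1.2) + (3.8)·(-1.2) + (-2.2)·(3.8)) / 4 = -20.2/4 = -5.05
  S[B,B] = ((-2.2)·(-2.2) + (0.8)·(0.8) + (-1.2)·(-1.2) + (-1.2)·(-1.2) + (3.8)·(3.8)) / 4 = 22.8/4 = 5.7
  S = [[9.7, -5.05],
 [-5.05, 5.7]].

Step 3 — invert S. det(S) = 9.7·5.7 - (-5.05)² = 29.7875.
  S^{-1} = (1/det) · [[d, -b], [-b, a]] = [[0.1914, 0.1695],
 [0.1695, 0.3256]].

Step 4 — quadratic form (x̄ - mu_0)^T · S^{-1} · (x̄ - mu_0):
  S^{-1} · (x̄ - mu_0) = (0.4549, 0.4381),
  (x̄ - mu_0)^T · [...] = (2.2)·(0.4549) + (0.2)·(0.4381) = 1.0884.

Step 5 — scale by n: T² = 5 · 1.0884 = 5.4419.

T² ≈ 5.4419


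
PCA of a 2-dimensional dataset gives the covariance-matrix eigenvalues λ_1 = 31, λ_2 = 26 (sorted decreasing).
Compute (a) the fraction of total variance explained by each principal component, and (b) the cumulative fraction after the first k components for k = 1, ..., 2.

Step 1 — total variance = trace(Sigma) = Σ λ_i = 31 + 26 = 57.

Step 2 — fraction explained by component i = λ_i / Σ λ:
  PC1: 31/57 = 0.5439
  PC2: 26/57 = 0.4561

Step 3 — cumulative fraction after k components = (λ_1 + ... + λ_k) / Σ λ:
  k = 1: 31/57 = 0.5439
  k = 2: (31 + 26)/57 = 57/57 = 1

Summary (fraction, with percent):

explained: PC1 0.5439 (54.39%), PC2 0.4561 (45.61%);  cumulative: 0.5439, 1


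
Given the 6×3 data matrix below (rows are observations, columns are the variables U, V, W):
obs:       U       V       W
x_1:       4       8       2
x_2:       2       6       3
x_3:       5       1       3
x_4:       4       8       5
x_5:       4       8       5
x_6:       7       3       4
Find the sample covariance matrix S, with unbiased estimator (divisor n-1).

Step 1 — column means:
  mean(U) = (4 + 2 + 5 + 4 + 4 + 7) / 6 = 26/6 = 4.3333
  mean(V) = (8 + 6 + 1 + 8 + 8 + 3) / 6 = 34/6 = 5.6667
  mean(W) = (2 + 3 + 3 + 5 + 5 + 4) / 6 = 22/6 = 3.6667

Step 2 — sample covariance S[i,j] = (1/(n-1)) · Σ_k (x_{k,i} - mean_i) · (x_{k,j} - mean_j), with n-1 = 5.
  S[U,U] = ((-0.3333)·(-0.3333) + (-2.3333)·(-2.3333) + (0.6667)·(0.6667) + (-0.3333)·(-0.3333) + (-0.3333)·(-0.3333) + (2.6667)·(2.6667)) / 5 = 13.3333/5 = 2.6667
  S[U,V] = ((-0.3333)·(2.3333) + (-2.3333)·(0.3333) + (0.6667)·(-4.6667) + (-0.3333)·(2.3333) + (-0.3333)·(2.3333) + (2.6667)·(-2.6667)) / 5 = -13.3333/5 = -2.6667
  S[U,W] = ((-0.3333)·(-1.6667) + (-2.3333)·(-0.6667) + (0.6667)·(-0.6667) + (-0.3333)·(1.3333) + (-0.3333)·(1.3333) + (2.6667)·(0.3333)) / 5 = 1.6667/5 = 0.3333
  S[V,V] = ((2.3333)·(2.3333) + (0.3333)·(0.3333) + (-4.6667)·(-4.6667) + (2.3333)·(2.3333) + (2.3333)·(2.3333) + (-2.6667)·(-2.6667)) / 5 = 45.3333/5 = 9.0667
  S[V,W] = ((2.3333)·(-1.6667) + (0.3333)·(-0.6667) + (-4.6667)·(-0.6667) + (2.3333)·(1.3333) + (2.3333)·(1.3333) + (-2.6667)·(0.3333)) / 5 = 4.3333/5 = 0.8667
  S[W,W] = ((-1.6667)·(-1.6667) + (-0.6667)·(-0.6667) + (-0.6667)·(-0.6667) + (1.3333)·(1.3333) + (1.3333)·(1.3333) + (0.3333)·(0.3333)) / 5 = 7.3333/5 = 1.4667

S is symmetric (S[j,i] = S[i,j]). Assembling:

S = [[2.6667, -2.6667, 0.3333],
 [-2.6667, 9.0667, 0.8667],
 [0.3333, 0.8667, 1.4667]]


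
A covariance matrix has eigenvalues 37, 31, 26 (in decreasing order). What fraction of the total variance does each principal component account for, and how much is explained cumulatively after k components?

Step 1 — total variance = trace(Sigma) = Σ λ_i = 37 + 31 + 26 = 94.

Step 2 — fraction explained by component i = λ_i / Σ λ:
  PC1: 37/94 = 0.3936
  PC2: 31/94 = 0.3298
  PC3: 26/94 = 0.2766

Step 3 — cumulative fraction after k components = (λ_1 + ... + λ_k) / Σ λ:
  k = 1: 37/94 = 0.3936
  k = 2: (37 + 31)/94 = 68/94 = 0.7234
  k = 3: (37 + 31 + 26)/94 = 94/94 = 1

Summary (fraction, with percent):

explained: PC1 0.3936 (39.36%), PC2 0.3298 (32.98%), PC3 0.2766 (27.66%);  cumulative: 0.3936, 0.7234, 1


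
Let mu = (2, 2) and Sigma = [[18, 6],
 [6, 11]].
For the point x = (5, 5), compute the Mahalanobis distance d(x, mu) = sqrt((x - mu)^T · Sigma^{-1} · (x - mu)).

Step 1 — centre the observation: (x - mu) = (3, 3).

Step 2 — invert Sigma. det(Sigma) = 18·11 - (6)² = 162.
  Sigma^{-1} = (1/det) · [[d, -b], [-b, a]] = [[0.0679, -0.037],
 [-0.037, 0.1111]].

Step 3 — form the quadratic (x - mu)^T · Sigma^{-1} · (x - mu):
  Sigma^{-1} · (x - mu) = (0.0926, 0.2222).
  (x - mu)^T · [Sigma^{-1} · (x - mu)] = (3)·(0.0926) + (3)·(0.2222) = 0.9444.

Step 4 — take square root: d = √(0.9444) ≈ 0.9718.

d(x, mu) = √(0.9444) ≈ 0.9718


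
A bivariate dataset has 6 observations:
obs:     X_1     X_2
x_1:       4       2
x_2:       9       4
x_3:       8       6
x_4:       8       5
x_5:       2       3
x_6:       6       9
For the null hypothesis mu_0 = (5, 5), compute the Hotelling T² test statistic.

Step 1 — sample mean vector:
  mean(X_1) = (4 + 9 + 8 + 8 + 2 + 6) / 6 = 37/6 = 6.1667
  mean(X_2) = (2 + 4 + 6 + 5 + 3 + 9) / 6 = 29/6 = 4.8333
  x̄ = (6.1667, 4.8333),  deviation x̄ - mu_0 = (6.1667, 4.8333) - (5, 5) = (1.1667, -0.1667).

Step 2 — sample covariance matrix, S[i,j] = (1/(n-1)) · Σ_k (x_{k,i} - mean_i) · (x_{k,j} - mean_j), divisor n-1 = 5:
  S[X_1,X_1] = ((-2.1667)·(-2.1667) + (2.8333)·(2.8333) + (1.8333)·(1.8333) + (1.8333)·(1.8333) + (-4.1667)·(-4.1667) + (-0.1667)·(-0.1667)) / 5 = 36.8333/5 = 7.3667
  S[X_1,X_2] = ((-2.1667)·(-2.8333) + (2.8333)·(-0.8333) + (1.8333)·(1.1667) + (1.8333)·(0.1667) + (-4.1667)·(-1.8333) + (-0.1667)·(4.1667)) / 5 = 13.1667/5 = 2.6333
  S[X_2,X_2] = ((-2.8333)·(-2.8333) + (-0.8333)·(-0.8333) + (1.1667)·(1.1667) + (0.1667)·(0.1667) + (-1.8333)·(-1.8333) + (4.1667)·(4.1667)) / 5 = 30.8333/5 = 6.1667
  S = [[7.3667, 2.6333],
 [2.6333, 6.1667]].

Step 3 — invert S. det(S) = 7.3667·6.1667 - (2.6333)² = 38.4933.
  S^{-1} = (1/det) · [[d, -b], [-b, a]] = [[0.1602, -0.0684],
 [-0.0684, 0.1914]].

Step 4 — quadratic form (x̄ - mu_0)^T · S^{-1} · (x̄ - mu_0):
  S^{-1} · (x̄ - mu_0) = (0.1983, -0.1117),
  (x̄ - mu_0)^T · [...] = (1.1667)·(0.1983) + (-0.1667)·(-0.1117) = 0.25.

Step 5 — scale by n: T² = 6 · 0.25 = 1.4998.

T² ≈ 1.4998


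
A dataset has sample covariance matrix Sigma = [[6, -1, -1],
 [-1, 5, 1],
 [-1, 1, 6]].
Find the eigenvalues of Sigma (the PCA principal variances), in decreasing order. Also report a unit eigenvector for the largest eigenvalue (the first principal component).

Step 1 — characteristic polynomial p(λ) = det(λI - Sigma) = λ³ - tr·λ² + c_1·λ - det, where tr = trace, c_1 = sum of the principal 2×2 minors, det = det(Sigma):
  tr = 6 + 5 + 6 = 17,
  c_1 = (6·5 - (-1)²) + (6·6 - (-1)²) + (5·6 - (1)²) = 29 + 35 + 29 = 93,
  det = 6·(5·6 - (1)²) - (-1)·((-1)·6 - (1)·(-1)) + (-1)·((-1)·(1) - 5·(-1)) = 6·(29) - (-1)·(-5) + (-1)·(4) = 165.
  So p(λ) = λ³ - 17λ² + 93λ - 165.
Step 2 — look for an integer root (rational root theorem: any rational root is an integer divisor of 165). Testing λ = 5:
  p(5) = 125 - 425 + 465 - 165 = 0  ✓
  Dividing out (λ - 5): p(λ) = (λ - 5)(λ² - 12λ + 33).
Step 3 — remaining eigenvalues from the quadratic λ² - 12λ + 33 = 0:
  Δ = 12² - 4·33 = 144 - 132 = 12,  λ = (12 ± √12)/2 = (12 ± 3.4641)/2 ≈ 7.7321 or 4.2679.
  Sorted: λ_1 = 7.7321,  λ_2 = 5,  λ_3 = 4.2679  (check: sum = 17 = tr ✓).

Step 4 — unit eigenvector for λ_1 ≈ 7.7321: v spans the null space of (Sigma - λ_1 I), whose rows are
  r_1 = (-1.7321, -1, -1),  r_2 = (-1, -2.7321, 1),  r_3 = (-1, 1, -1.7321).
  v is orthogonal to every row, so take v ∝ r_1 × r_2 = ((-1)·(1) - (-1)·(-2.7321), (-1)·(-1) - (-1.7321)·(1), (-1.7321)·(-2.7321) - (-1)·(-1)) ≈ (-3.7321, 2.7321, 3.7321).
  Rescale (multiply by -1 so the first nonzero entry is positive): u = (3.7321, -2.7321, -3.7321).
  ||u|| = √((3.7321)² + (-2.7321)² + (-3.7321)²) = √(35.3205) ≈ 5.9431,  v_1 = u/||u|| ≈ (0.628, -0.4597, -0.628) (||v_1|| = 1).

λ_1 = 7.7321,  λ_2 = 5,  λ_3 = 4.2679;  v_1 ≈ (0.628, -0.4597, -0.628)


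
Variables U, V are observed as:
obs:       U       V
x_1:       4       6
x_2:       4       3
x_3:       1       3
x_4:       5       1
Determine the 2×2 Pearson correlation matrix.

Step 1 — column means:
  mean(U) = (4 + 4 + 1 + 5) / 4 = 14/4 = 3.5
  mean(V) = (6 + 3 + 3 + 1) / 4 = 13/4 = 3.25

Step 2 — sample variances and covariances s[i,j] = (1/(n-1)) · Σ_k (x_{k,i} - mean_i) · (x_{k,j} - mean_j), with n-1 = 3:
  s[U,U] = ((0.5)·(0.5) + (0.5)·(0.5) + (-2.5)·(-2.5) + (1.5)·(1.5)) / 3 = 9/3 = 3
  s[U,V] = ((0.5)·(2.75) + (0.5)·(-0.25) + (-2.5)·(-0.25) + (1.5)·(-2.25)) / 3 = -1.5/3 = -0.5
  s[V,V] = ((2.75)·(2.75) + (-0.25)·(-0.25) + (-0.25)·(-0.25) + (-2.25)·(-2.25)) / 3 = 12.75/3 = 4.25
  Sample standard deviations s_i = √(s[i,i]):
  s(U) = √(3) = 1.7321
  s(V) = √(4.25) = 2.0616

Step 3 — r_{ij} = s_{ij} / (s_i · s_j):
  r[U,U] = 1 (diagonal).
  r[U,V] = -0.5 / (1.7321 · 2.0616) = -0.5 / 3.5707 = -0.14
  r[V,V] = 1 (diagonal).

R is symmetric with unit diagonal. Assembling:

R = [[1, -0.14],
 [-0.14, 1]]


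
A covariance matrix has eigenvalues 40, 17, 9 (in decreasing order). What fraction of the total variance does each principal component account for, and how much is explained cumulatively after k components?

Step 1 — total variance = trace(Sigma) = Σ λ_i = 40 + 17 + 9 = 66.

Step 2 — fraction explained by component i = λ_i / Σ λ:
  PC1: 40/66 = 0.6061
  PC2: 17/66 = 0.2576
  PC3: 9/66 = 0.1364

Step 3 — cumulative fraction after k components = (λ_1 + ... + λ_k) / Σ λ:
  k = 1: 40/66 = 0.6061
  k = 2: (40 + 17)/66 = 57/66 = 0.8636
  k = 3: (40 + 17 + 9)/66 = 66/66 = 1

Summary (fraction, with percent):

explained: PC1 0.6061 (60.61%), PC2 0.2576 (25.76%), PC3 0.1364 (13.64%);  cumulative: 0.6061, 0.8636, 1


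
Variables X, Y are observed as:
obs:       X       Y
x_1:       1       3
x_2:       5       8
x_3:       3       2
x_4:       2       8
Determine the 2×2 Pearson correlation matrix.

Step 1 — column means:
  mean(X) = (1 + 5 + 3 + 2) / 4 = 11/4 = 2.75
  mean(Y) = (3 + 8 + 2 + 8) / 4 = 21/4 = 5.25

Step 2 — sample variances and covariances s[i,j] = (1/(n-1)) · Σ_k (x_{k,i} - mean_i) · (x_{k,j} - mean_j), with n-1 = 3:
  s[X,X] = ((-1.75)·(-1.75) + (2.25)·(2.25) + (0.25)·(0.25) + (-0.75)·(-0.75)) / 3 = 8.75/3 = 2.9167
  s[X,Y] = ((-1.75)·(-2.25) + (2.25)·(2.75) + (0.25)·(-3.25) + (-0.75)·(2.75)) / 3 = 7.25/3 = 2.4167
  s[Y,Y] = ((-2.25)·(-2.25) + (2.75)·(2.75) + (-3.25)·(-3.25) + (2.75)·(2.75)) / 3 = 30.75/3 = 10.25
  Sample standard deviations s_i = √(s[i,i]):
  s(X) = √(2.9167) = 1.7078
  s(Y) = √(10.25) = 3.2016

Step 3 — r_{ij} = s_{ij} / (s_i · s_j):
  r[X,X] = 1 (diagonal).
  r[X,Y] = 2.4167 / (1.7078 · 3.2016) = 2.4167 / 5.4677 = 0.442
  r[Y,Y] = 1 (diagonal).

R is symmetric with unit diagonal. Assembling:

R = [[1, 0.442],
 [0.442, 1]]


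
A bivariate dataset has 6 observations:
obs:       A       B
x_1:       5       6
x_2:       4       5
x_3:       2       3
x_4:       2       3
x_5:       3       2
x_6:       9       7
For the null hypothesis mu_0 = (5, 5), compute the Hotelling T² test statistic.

Step 1 — sample mean vector:
  mean(A) = (5 + 4 + 2 + 2 + 3 + 9) / 6 = 25/6 = 4.1667
  mean(B) = (6 + 5 + 3 + 3 + 2 + 7) / 6 = 26/6 = 4.3333
  x̄ = (4.1667, 4.3333),  deviation x̄ - mu_0 = (4.1667, 4.3333) - (5, 5) = (-0.8333, -0.6667).

Step 2 — sample covariance matrix, S[i,j] = (1/(n-1)) · Σ_k (x_{k,i} - mean_i) · (x_{k,j} - mean_j), divisor n-1 = 5:
  S[A,A] = ((0.8333)·(0.8333) + (-0.1667)·(-0.1667) + (-2.1667)·(-2.1667) + (-2.1667)·(-2.1667) + (-1.1667)·(-1.1667) + (4.8333)·(4.8333)) / 5 = 34.8333/5 = 6.9667
  S[A,B] = ((0.8333)·(1.6667) + (-0.1667)·(0.6667) + (-2.1667)·(-1.3333) + (-2.1667)·(-1.3333) + (-1.1667)·(-2.3333) + (4.8333)·(2.6667)) / 5 = 22.6667/5 = 4.5333
  S[B,B] = ((1.6667)·(1.6667) + (0.6667)·(0.6667) + (-1.3333)·(-1.3333) + (-1.3333)·(-1.3333) + (-2.3333)·(-2.3333) + (2.6667)·(2.6667)) / 5 = 19.3333/5 = 3.8667
  S = [[6.9667, 4.5333],
 [4.5333, 3.8667]].

Step 3 — invert S. det(S) = 6.9667·3.8667 - (4.5333)² = 6.3867.
  S^{-1} = (1/det) · [[d, -b], [-b, a]] = [[0.6054, -0.7098],
 [-0.7098, 1.0908]].

Step 4 — quadratic form (x̄ - mu_0)^T · S^{-1} · (x̄ - mu_0):
  S^{-1} · (x̄ - mu_0) = (-0.0313, -0.1357),
  (x̄ - mu_0)^T · [...] = (-0.8333)·(-0.0313) + (-0.6667)·(-0.1357) = 0.1166.

Step 5 — scale by n: T² = 6 · 0.1166 = 0.6994.

T² ≈ 0.6994


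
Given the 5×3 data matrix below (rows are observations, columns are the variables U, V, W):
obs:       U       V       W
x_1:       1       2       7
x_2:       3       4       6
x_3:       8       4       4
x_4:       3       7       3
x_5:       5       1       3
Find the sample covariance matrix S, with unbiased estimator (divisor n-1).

Step 1 — column means:
  mean(U) = (1 + 3 + 8 + 3 + 5) / 5 = 20/5 = 4
  mean(V) = (2 + 4 + 4 + 7 + 1) / 5 = 18/5 = 3.6
  mean(W) = (7 + 6 + 4 + 3 + 3) / 5 = 23/5 = 4.6

Step 2 — sample covariance S[i,j] = (1/(n-1)) · Σ_k (x_{k,i} - mean_i) · (x_{k,j} - mean_j), with n-1 = 4.
  S[U,U] = ((-3)·(-3) + (-1)·(-1) + (4)·(4) + (-1)·(-1) + (1)·(1)) / 4 = 28/4 = 7
  S[U,V] = ((-3)·(-1.6) + (-1)·(0.4) + (4)·(0.4) + (-1)·(3.4) + (1)·(-2.6)) / 4 = 0/4 = 0
  S[U,W] = ((-3)·(2.4) + (-1)·(1.4) + (4)·(-0.6) + (-1)·(-1.6) + (1)·(-1.6)) / 4 = -11/4 = -2.75
  S[V,V] = ((-1.6)·(-1.6) + (0.4)·(0.4) + (0.4)·(0.4) + (3.4)·(3.4) + (-2.6)·(-2.6)) / 4 = 21.2/4 = 5.3
  S[V,W] = ((-1.6)·(2.4) + (0.4)·(1.4) + (0.4)·(-0.6) + (3.4)·(-1.6) + (-2.6)·(-1.6)) / 4 = -4.8/4 = -1.2
  S[W,W] = ((2.4)·(2.4) + (1.4)·(1.4) + (-0.6)·(-0.6) + (-1.6)·(-1.6) + (-1.6)·(-1.6)) / 4 = 13.2/4 = 3.3

S is symmetric (S[j,i] = S[i,j]). Assembling:

S = [[7, 0, -2.75],
 [0, 5.3, -1.2],
 [-2.75, -1.2, 3.3]]


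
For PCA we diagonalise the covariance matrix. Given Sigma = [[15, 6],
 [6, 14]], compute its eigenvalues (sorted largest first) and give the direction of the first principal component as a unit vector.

Step 1 — characteristic polynomial of 2×2 Sigma:
  det(Sigma - λI) = λ² - trace · λ + det = 0.
  trace = 15 + 14 = 29, det = 15·14 - (6)² = 174.
Step 2 — discriminant:
  Δ = trace² - 4·det = 841 - 696 = 145.
Step 3 — eigenvalues:
  λ = (trace ± √Δ)/2 = (29 ± 12.0416)/2,
  λ_1 = 20.5208,  λ_2 = 8.4792.

Step 4 — unit eigenvector for λ_1: solve (Sigma - λ_1 I)v = 0. First row:
  (15 - 20.5208)·v_x + (6)·v_y = 0, i.e. (-5.5208)·v_x + (6)·v_y = 0,
  so v ∝ (b, λ_1 - a) = (6, 5.5208) = u.
  ||u|| = √((6)² + (5.5208)²) = √(66.4792) ≈ 8.1535,
  v_1 = u/||u|| ≈ (0.7359, 0.6771) (||v_1|| = 1).

λ_1 = 20.5208,  λ_2 = 8.4792;  v_1 ≈ (0.7359, 0.6771)


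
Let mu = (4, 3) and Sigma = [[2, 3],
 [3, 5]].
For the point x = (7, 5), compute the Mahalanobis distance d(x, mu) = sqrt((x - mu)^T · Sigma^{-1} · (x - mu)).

Step 1 — centre the observation: (x - mu) = (3, 2).

Step 2 — invert Sigma. det(Sigma) = 2·5 - (3)² = 1.
  Sigma^{-1} = (1/det) · [[d, -b], [-b, a]] = [[5, -3],
 [-3, 2]].

Step 3 — form the quadratic (x - mu)^T · Sigma^{-1} · (x - mu):
  Sigma^{-1} · (x - mu) = (9, -5).
  (x - mu)^T · [Sigma^{-1} · (x - mu)] = (3)·(9) + (2)·(-5) = 17.

Step 4 — take square root: d = √(17) ≈ 4.1231.

d(x, mu) = √(17) ≈ 4.1231


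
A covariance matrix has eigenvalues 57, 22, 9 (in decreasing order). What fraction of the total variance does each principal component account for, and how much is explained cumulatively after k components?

Step 1 — total variance = trace(Sigma) = Σ λ_i = 57 + 22 + 9 = 88.

Step 2 — fraction explained by component i = λ_i / Σ λ:
  PC1: 57/88 = 0.6477
  PC2: 22/88 = 0.25
  PC3: 9/88 = 0.1023

Step 3 — cumulative fraction after k components = (λ_1 + ... + λ_k) / Σ λ:
  k = 1: 57/88 = 0.6477
  k = 2: (57 + 22)/88 = 79/88 = 0.8977
  k = 3: (57 + 22 + 9)/88 = 88/88 = 1

Summary (fraction, with percent):

explained: PC1 0.6477 (64.77%), PC2 0.25 (25%), PC3 0.1023 (10.23%);  cumulative: 0.6477, 0.8977, 1


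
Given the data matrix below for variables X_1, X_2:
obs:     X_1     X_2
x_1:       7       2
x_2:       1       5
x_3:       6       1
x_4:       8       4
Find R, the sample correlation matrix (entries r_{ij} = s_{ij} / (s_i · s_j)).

Step 1 — column means:
  mean(X_1) = (7 + 1 + 6 + 8) / 4 = 22/4 = 5.5
  mean(X_2) = (2 + 5 + 1 + 4) / 4 = 12/4 = 3

Step 2 — sample variances and covariances s[i,j] = (1/(n-1)) · Σ_k (x_{k,i} - mean_i) · (x_{k,j} - mean_j), with n-1 = 3:
  s[X_1,X_1] = ((1.5)·(1.5) + (-4.5)·(-4.5) + (0.5)·(0.5) + (2.5)·(2.5)) / 3 = 29/3 = 9.6667
  s[X_1,X_2] = ((1.5)·(-1) + (-4.5)·(2) + (0.5)·(-2) + (2.5)·(1)) / 3 = -9/3 = -3
  s[X_2,X_2] = ((-1)·(-1) + (2)·(2) + (-2)·(-2) + (1)·(1)) / 3 = 10/3 = 3.3333
  Sample standard deviations s_i = √(s[i,i]):
  s(X_1) = √(9.6667) = 3.1091
  s(X_2) = √(3.3333) = 1.8257

Step 3 — r_{ij} = s_{ij} / (s_i · s_j):
  r[X_1,X_1] = 1 (diagonal).
  r[X_1,X_2] = -3 / (3.1091 · 1.8257) = -3 / 5.6765 = -0.5285
  r[X_2,X_2] = 1 (diagonal).

R is symmetric with unit diagonal. Assembling:

R = [[1, -0.5285],
 [-0.5285, 1]]


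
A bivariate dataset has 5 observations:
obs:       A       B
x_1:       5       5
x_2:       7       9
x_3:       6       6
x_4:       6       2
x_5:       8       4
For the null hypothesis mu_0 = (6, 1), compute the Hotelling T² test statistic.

Step 1 — sample mean vector:
  mean(A) = (5 + 7 + 6 + 6 + 8) / 5 = 32/5 = 6.4
  mean(B) = (5 + 9 + 6 + 2 + 4) / 5 = 26/5 = 5.2
  x̄ = (6.4, 5.2),  deviation x̄ - mu_0 = (6.4, 5.2) - (6, 1) = (0.4, 4.2).

Step 2 — sample covariance matrix, S[i,j] = (1/(n-1)) · Σ_k (x_{k,i} - mean_i) · (x_{k,j} - mean_j), divisor n-1 = 4:
  S[A,A] = ((-1.4)·(-1.4) + (0.6)·(0.6) + (-0.4)·(-0.4) + (-0.4)·(-0.4) + (1.6)·(1.6)) / 4 = 5.2/4 = 1.3
  S[A,B] = ((-1.4)·(-0.2) + (0.6)·(3.8) + (-0.4)·(0.8) + (-0.4)·(-3.2) + (1.6)·(-1.2)) / 4 = 1.6/4 = 0.4
  S[B,B] = ((-0.2)·(-0.2) + (3.8)·(3.8) + (0.8)·(0.8) + (-3.2)·(-3.2) + (-1.2)·(-1.2)) / 4 = 26.8/4 = 6.7
  S = [[1.3, 0.4],
 [0.4, 6.7]].

Step 3 — invert S. det(S) = 1.3·6.7 - (0.4)² = 8.55.
  S^{-1} = (1/det) · [[d, -b], [-b, a]] = [[0.7836, -0.0468],
 [-0.0468, 0.152]].

Step 4 — quadratic form (x̄ - mu_0)^T · S^{-1} · (x̄ - mu_0):
  S^{-1} · (x̄ - mu_0) = (0.117, 0.6199),
  (x̄ - mu_0)^T · [...] = (0.4)·(0.117) + (4.2)·(0.6199) = 2.6503.

Step 5 — scale by n: T² = 5 · 2.6503 = 13.2515.

T² ≈ 13.2515


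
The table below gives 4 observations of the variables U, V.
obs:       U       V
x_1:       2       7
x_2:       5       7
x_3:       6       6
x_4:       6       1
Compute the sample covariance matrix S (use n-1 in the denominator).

Step 1 — column means:
  mean(U) = (2 + 5 + 6 + 6) / 4 = 19/4 = 4.75
  mean(V) = (7 + 7 + 6 + 1) / 4 = 21/4 = 5.25

Step 2 — sample covariance S[i,j] = (1/(n-1)) · Σ_k (x_{k,i} - mean_i) · (x_{k,j} - mean_j), with n-1 = 3.
  S[U,U] = ((-2.75)·(-2.75) + (0.25)·(0.25) + (1.25)·(1.25) + (1.25)·(1.25)) / 3 = 10.75/3 = 3.5833
  S[U,V] = ((-2.75)·(1.75) + (0.25)·(1.75) + (1.25)·(0.75) + (1.25)·(-4.25)) / 3 = -8.75/3 = -2.9167
  S[V,V] = ((1.75)·(1.75) + (1.75)·(1.75) + (0.75)·(0.75) + (-4.25)·(-4.25)) / 3 = 24.75/3 = 8.25

S is symmetric (S[j,i] = S[i,j]). Assembling:

S = [[3.5833, -2.9167],
 [-2.9167, 8.25]]


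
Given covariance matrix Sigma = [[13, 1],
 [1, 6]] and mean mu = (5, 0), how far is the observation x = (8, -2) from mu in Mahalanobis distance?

Step 1 — centre the observation: (x - mu) = (3, -2).

Step 2 — invert Sigma. det(Sigma) = 13·6 - (1)² = 77.
  Sigma^{-1} = (1/det) · [[d, -b], [-b, a]] = [[0.0779, -0.013],
 [-0.013, 0.1688]].

Step 3 — form the quadratic (x - mu)^T · Sigma^{-1} · (x - mu):
  Sigma^{-1} · (x - mu) = (0.2597, -0.3766).
  (x - mu)^T · [Sigma^{-1} · (x - mu)] = (3)·(0.2597) + (-2)·(-0.3766) = 1.5325.

Step 4 — take square root: d = √(1.5325) ≈ 1.2379.

d(x, mu) = √(1.5325) ≈ 1.2379


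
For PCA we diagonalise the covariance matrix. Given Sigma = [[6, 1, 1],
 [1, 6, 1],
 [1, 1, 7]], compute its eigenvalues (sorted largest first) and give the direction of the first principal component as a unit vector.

Step 1 — characteristic polynomial p(λ) = det(λI - Sigma) = λ³ - tr·λ² + c_1·λ - det, where tr = trace, c_1 = sum of the principal 2×2 minors, det = det(Sigma):
  tr = 6 + 6 + 7 = 19,
  c_1 = (6·6 - (1)²) + (6·7 - (1)²) + (6·7 - (1)²) = 35 + 41 + 41 = 117,
  det = 6·(6·7 - (1)²) - (1)·((1)·7 - (1)·(1)) + (1)·((1)·(1) - 6·(1)) = 6·(41) - (1)·(6) + (1)·(-5) = 235.
  So p(λ) = λ³ - 19λ² + 117λ - 235.
Step 2 — look for an integer root (rational root theorem: any rational root is an integer divisor of 235). Testing λ = 5:
  p(5) = 125 - 475 + 585 - 235 = 0  ✓
  Dividing out (λ - 5): p(λ) = (λ - 5)(λ² - 14λ + 47).
Step 3 — remaining eigenvalues from the quadratic λ² - 14λ + 47 = 0:
  Δ = 14² - 4·47 = 196 - 188 = 8,  λ = (14 ± √8)/2 = (14 ± 2.8284)/2 ≈ 8.4142 or 5.5858.
  Sorted: λ_1 = 8.4142,  λ_2 = 5.5858,  λ_3 = 5  (check: sum = 19 = tr ✓).

Step 4 — unit eigenvector for λ_1 ≈ 8.4142: v spans the null space of (Sigma - λ_1 I), whose rows are
  r_1 = (-2.4142, 1, 1),  r_2 = (1, -2.4142, 1),  r_3 = (1, 1, -1.4142).
  v is orthogonal to every row, so take v ∝ r_1 × r_2 = ((1)·(1) - (1)·(-2.4142), (1)·(1) - (-2.4142)·(1), (-2.4142)·(-2.4142) - (1)·(1)) ≈ (3.4142, 3.4142, 4.8284).
  Let u = (3.4142, 3.4142, 4.8284).
  ||u|| = √((3.4142)² + (3.4142)² + (4.8284)²) = √(46.6274) ≈ 6.8284,  v_1 = u/||u|| ≈ (0.5, 0.5, 0.7071) (||v_1|| = 1).

λ_1 = 8.4142,  λ_2 = 5.5858,  λ_3 = 5;  v_1 ≈ (0.5, 0.5, 0.7071)


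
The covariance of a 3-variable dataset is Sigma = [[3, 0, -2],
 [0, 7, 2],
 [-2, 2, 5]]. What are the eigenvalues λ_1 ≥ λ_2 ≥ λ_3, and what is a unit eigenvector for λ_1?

Step 1 — characteristic polynomial p(λ) = det(λI - Sigma) = λ³ - tr·λ² + c_1·λ - det, where tr = trace, c_1 = sum of the principal 2×2 minors, det = det(Sigma):
  tr = 3 + 7 + 5 = 15,
  c_1 = (3·7 - (0)²) + (3·5 - (-2)²) + (7·5 - (2)²) = 21 + 11 + 31 = 63,
  det = 3·(7·5 - (2)²) - (0)·((0)·5 - (2)·(-2)) + (-2)·((0)·(2) - 7·(-2)) = 3·(31) - (0)·(4) + (-2)·(14) = 65.
  So p(λ) = λ³ - 15λ² + 63λ - 65.
Step 2 — look for an integer root (rational root theorem: any rational root is an integer divisor of 65). Testing λ = 5:
  p(5) = 125 - 375 + 315 - 65 = 0  ✓
  Dividing out (λ - 5): p(λ) = (λ - 5)(λ² - 10λ + 13).
Step 3 — remaining eigenvalues from the quadratic λ² - 10λ + 13 = 0:
  Δ = 10² - 4·13 = 100 - 52 = 48,  λ = (10 ± √48)/2 = (10 ± 6.9282)/2 ≈ 8.4641 or 1.5359.
  Sorted: λ_1 = 8.4641,  λ_2 = 5,  λ_3 = 1.5359  (check: sum = 15 = tr ✓).

Step 4 — unit eigenvector for λ_1 ≈ 8.4641: v spans the null space of (Sigma - λ_1 I), whose rows are
  r_1 = (-5.4641, 0, -2),  r_2 = (0, -1.4641, 2),  r_3 = (-2, 2, -3.4641).
  v is orthogonal to every row, so take v ∝ r_1 × r_2 = ((0)·(2) - (-2)·(-1.4641), (-2)·(0) - (-5.4641)·(2), (-5.4641)·(-1.4641) - (0)·(0)) ≈ (-2.9282, 10.9282, 8).
  Rescale (multiply by -1 so the first nonzero entry is positive): u = (2.9282, -10.9282, -8).
  ||u|| = √((2.9282)² + (-10.9282)² + (-8)²) = √(192) ≈ 13.8564,  v_1 = u/||u|| ≈ (0.2113, -0.7887, -0.5774) (||v_1|| = 1).

λ_1 = 8.4641,  λ_2 = 5,  λ_3 = 1.5359;  v_1 ≈ (0.2113, -0.7887, -0.5774)


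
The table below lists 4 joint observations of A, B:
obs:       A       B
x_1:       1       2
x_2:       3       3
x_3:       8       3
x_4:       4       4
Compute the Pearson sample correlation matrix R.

Step 1 — column means:
  mean(A) = (1 + 3 + 8 + 4) / 4 = 16/4 = 4
  mean(B) = (2 + 3 + 3 + 4) / 4 = 12/4 = 3

Step 2 — sample variances and covariances s[i,j] = (1/(n-1)) · Σ_k (x_{k,i} - mean_i) · (x_{k,j} - mean_j), with n-1 = 3:
  s[A,A] = ((-3)·(-3) + (-1)·(-1) + (4)·(4) + (0)·(0)) / 3 = 26/3 = 8.6667
  s[A,B] = ((-3)·(-1) + (-1)·(0) + (4)·(0) + (0)·(1)) / 3 = 3/3 = 1
  s[B,B] = ((-1)·(-1) + (0)·(0) + (0)·(0) + (1)·(1)) / 3 = 2/3 = 0.6667
  Sample standard deviations s_i = √(s[i,i]):
  s(A) = √(8.6667) = 2.9439
  s(B) = √(0.6667) = 0.8165

Step 3 — r_{ij} = s_{ij} / (s_i · s_j):
  r[A,A] = 1 (diagonal).
  r[A,B] = 1 / (2.9439 · 0.8165) = 1 / 2.4037 = 0.416
  r[B,B] = 1 (diagonal).

R is symmetric with unit diagonal. Assembling:

R = [[1, 0.416],
 [0.416, 1]]


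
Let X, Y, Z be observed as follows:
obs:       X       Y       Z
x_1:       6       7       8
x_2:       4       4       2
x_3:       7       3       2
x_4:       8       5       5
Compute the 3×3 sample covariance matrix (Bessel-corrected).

Step 1 — column means:
  mean(X) = (6 + 4 + 7 + 8) / 4 = 25/4 = 6.25
  mean(Y) = (7 + 4 + 3 + 5) / 4 = 19/4 = 4.75
  mean(Z) = (8 + 2 + 2 + 5) / 4 = 17/4 = 4.25

Step 2 — sample covariance S[i,j] = (1/(n-1)) · Σ_k (x_{k,i} - mean_i) · (x_{k,j} - mean_j), with n-1 = 3.
  S[X,X] = ((-0.25)·(-0.25) + (-2.25)·(-2.25) + (0.75)·(0.75) + (1.75)·(1.75)) / 3 = 8.75/3 = 2.9167
  S[X,Y] = ((-0.25)·(2.25) + (-2.25)·(-0.75) + (0.75)·(-1.75) + (1.75)·(0.25)) / 3 = 0.25/3 = 0.0833
  S[X,Z] = ((-0.25)·(3.75) + (-2.25)·(-2.25) + (0.75)·(-2.25) + (1.75)·(0.75)) / 3 = 3.75/3 = 1.25
  S[Y,Y] = ((2.25)·(2.25) + (-0.75)·(-0.75) + (-1.75)·(-1.75) + (0.25)·(0.25)) / 3 = 8.75/3 = 2.9167
  S[Y,Z] = ((2.25)·(3.75) + (-0.75)·(-2.25) + (-1.75)·(-2.25) + (0.25)·(0.75)) / 3 = 14.25/3 = 4.75
  S[Z,Z] = ((3.75)·(3.75) + (-2.25)·(-2.25) + (-2.25)·(-2.25) + (0.75)·(0.75)) / 3 = 24.75/3 = 8.25

S is symmetric (S[j,i] = S[i,j]). Assembling:

S = [[2.9167, 0.0833, 1.25],
 [0.0833, 2.9167, 4.75],
 [1.25, 4.75, 8.25]]


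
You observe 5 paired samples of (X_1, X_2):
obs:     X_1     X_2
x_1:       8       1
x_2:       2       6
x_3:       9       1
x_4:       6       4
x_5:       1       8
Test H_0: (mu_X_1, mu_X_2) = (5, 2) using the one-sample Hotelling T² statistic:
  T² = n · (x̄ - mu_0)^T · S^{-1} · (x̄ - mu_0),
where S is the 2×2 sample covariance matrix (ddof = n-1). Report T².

Step 1 — sample mean vector:
  mean(X_1) = (8 + 2 + 9 + 6 + 1) / 5 = 26/5 = 5.2
  mean(X_2) = (1 + 6 + 1 + 4 + 8) / 5 = 20/5 = 4
  x̄ = (5.2, 4),  deviation x̄ - mu_0 = (5.2, 4) - (5, 2) = (0.2, 2).

Step 2 — sample covariance matrix, S[i,j] = (1/(n-1)) · Σ_k (x_{k,i} - mean_i) · (x_{k,j} - mean_j), divisor n-1 = 4:
  S[X_1,X_1] = ((2.8)·(2.8) + (-3.2)·(-3.2) + (3.8)·(3.8) + (0.8)·(0.8) + (-4.2)·(-4.2)) / 4 = 50.8/4 = 12.7
  S[X_1,X_2] = ((2.8)·(-3) + (-3.2)·(2) + (3.8)·(-3) + (0.8)·(0) + (-4.2)·(4)) / 4 = -43/4 = -10.75
  S[X_2,X_2] = ((-3)·(-3) + (2)·(2) + (-3)·(-3) + (0)·(0) + (4)·(4)) / 4 = 38/4 = 9.5
  S = [[12.7, -10.75],
 [-10.75, 9.5]].

Step 3 — invert S. det(S) = 12.7·9.5 - (-10.75)² = 5.0875.
  S^{-1} = (1/det) · [[d, -b], [-b, a]] = [[1.8673, 2.113],
 [2.113, 2.4963]].

Step 4 — quadratic form (x̄ - mu_0)^T · S^{-1} · (x̄ - mu_0):
  S^{-1} · (x̄ - mu_0) = (4.5995, 5.4152),
  (x̄ - mu_0)^T · [...] = (0.2)·(4.5995) + (2)·(5.4152) = 11.7504.

Step 5 — scale by n: T² = 5 · 11.7504 = 58.7518.

T² ≈ 58.7518


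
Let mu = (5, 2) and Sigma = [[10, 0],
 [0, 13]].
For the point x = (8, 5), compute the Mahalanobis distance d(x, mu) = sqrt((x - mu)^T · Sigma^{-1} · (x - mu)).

Step 1 — centre the observation: (x - mu) = (3, 3).

Step 2 — invert Sigma. det(Sigma) = 10·13 - (0)² = 130.
  Sigma^{-1} = (1/det) · [[d, -b], [-b, a]] = [[0.1, 0],
 [0, 0.0769]].

Step 3 — form the quadratic (x - mu)^T · Sigma^{-1} · (x - mu):
  Sigma^{-1} · (x - mu) = (0.3, 0.2308).
  (x - mu)^T · [Sigma^{-1} · (x - mu)] = (3)·(0.3) + (3)·(0.2308) = 1.5923.

Step 4 — take square root: d = √(1.5923) ≈ 1.2619.

d(x, mu) = √(1.5923) ≈ 1.2619


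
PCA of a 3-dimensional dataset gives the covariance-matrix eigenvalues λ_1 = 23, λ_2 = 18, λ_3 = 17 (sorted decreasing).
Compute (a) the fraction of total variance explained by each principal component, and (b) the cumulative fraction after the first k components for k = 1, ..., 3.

Step 1 — total variance = trace(Sigma) = Σ λ_i = 23 + 18 + 17 = 58.

Step 2 — fraction explained by component i = λ_i / Σ λ:
  PC1: 23/58 = 0.3966
  PC2: 18/58 = 0.3103
  PC3: 17/58 = 0.2931

Step 3 — cumulative fraction after k components = (λ_1 + ... + λ_k) / Σ λ:
  k = 1: 23/58 = 0.3966
  k = 2: (23 + 18)/58 = 41/58 = 0.7069
  k = 3: (23 + 18 + 17)/58 = 58/58 = 1

Summary (fraction, with percent):

explained: PC1 0.3966 (39.66%), PC2 0.3103 (31.03%), PC3 0.2931 (29.31%);  cumulative: 0.3966, 0.7069, 1


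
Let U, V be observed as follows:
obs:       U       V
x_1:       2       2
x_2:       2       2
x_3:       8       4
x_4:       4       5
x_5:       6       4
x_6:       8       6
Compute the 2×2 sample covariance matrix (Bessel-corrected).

Step 1 — column means:
  mean(U) = (2 + 2 + 8 + 4 + 6 + 8) / 6 = 30/6 = 5
  mean(V) = (2 + 2 + 4 + 5 + 4 + 6) / 6 = 23/6 = 3.8333

Step 2 — sample covariance S[i,j] = (1/(n-1)) · Σ_k (x_{k,i} - mean_i) · (x_{k,j} - mean_j), with n-1 = 5.
  S[U,U] = ((-3)·(-3) + (-3)·(-3) + (3)·(3) + (-1)·(-1) + (1)·(1) + (3)·(3)) / 5 = 38/5 = 7.6
  S[U,V] = ((-3)·(-1.8333) + (-3)·(-1.8333) + (3)·(0.1667) + (-1)·(1.1667) + (1)·(0.1667) + (3)·(2.1667)) / 5 = 17/5 = 3.4
  S[V,V] = ((-1.8333)·(-1.8333) + (-1.8333)·(-1.8333) + (0.1667)·(0.1667) + (1.1667)·(1.1667) + (0.1667)·(0.1667) + (2.1667)·(2.1667)) / 5 = 12.8333/5 = 2.5667

S is symmetric (S[j,i] = S[i,j]). Assembling:

S = [[7.6, 3.4],
 [3.4, 2.5667]]


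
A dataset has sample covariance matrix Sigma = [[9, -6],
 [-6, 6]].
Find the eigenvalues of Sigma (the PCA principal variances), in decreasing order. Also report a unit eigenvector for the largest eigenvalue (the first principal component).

Step 1 — characteristic polynomial of 2×2 Sigma:
  det(Sigma - λI) = λ² - trace · λ + det = 0.
  trace = 9 + 6 = 15, det = 9·6 - (-6)² = 18.
Step 2 — discriminant:
  Δ = trace² - 4·det = 225 - 72 = 153.
Step 3 — eigenvalues:
  λ = (trace ± √Δ)/2 = (15 ± 12.3693)/2,
  λ_1 = 13.6847,  λ_2 = 1.3153.

Step 4 — unit eigenvector for λ_1: solve (Sigma - λ_1 I)v = 0. First row:
  (9 - 13.6847)·v_x + (-6)·v_y = 0, i.e. (-4.6847)·v_x + (-6)·v_y = 0,
  so v ∝ (b, λ_1 - a) = (-6, 4.6847); multiply by -1 so the first entry is positive: u = (6, -4.6847).
  ||u|| = √((6)² + (-4.6847)²) = √(57.946) ≈ 7.6122,
  v_1 = u/||u|| ≈ (0.7882, -0.6154) (||v_1|| = 1).

λ_1 = 13.6847,  λ_2 = 1.3153;  v_1 ≈ (0.7882, -0.6154)


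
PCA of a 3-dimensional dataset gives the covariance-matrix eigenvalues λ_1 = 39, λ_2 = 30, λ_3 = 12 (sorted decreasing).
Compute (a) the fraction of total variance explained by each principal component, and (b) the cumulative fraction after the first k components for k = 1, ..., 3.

Step 1 — total variance = trace(Sigma) = Σ λ_i = 39 + 30 + 12 = 81.

Step 2 — fraction explained by component i = λ_i / Σ λ:
  PC1: 39/81 = 0.4815
  PC2: 30/81 = 0.3704
  PC3: 12/81 = 0.1481

Step 3 — cumulative fraction after k components = (λ_1 + ... + λ_k) / Σ λ:
  k = 1: 39/81 = 0.4815
  k = 2: (39 + 30)/81 = 69/81 = 0.8519
  k = 3: (39 + 30 + 12)/81 = 81/81 = 1

Summary (fraction, with percent):

explained: PC1 0.4815 (48.15%), PC2 0.3704 (37.04%), PC3 0.1481 (14.81%);  cumulative: 0.4815, 0.8519, 1


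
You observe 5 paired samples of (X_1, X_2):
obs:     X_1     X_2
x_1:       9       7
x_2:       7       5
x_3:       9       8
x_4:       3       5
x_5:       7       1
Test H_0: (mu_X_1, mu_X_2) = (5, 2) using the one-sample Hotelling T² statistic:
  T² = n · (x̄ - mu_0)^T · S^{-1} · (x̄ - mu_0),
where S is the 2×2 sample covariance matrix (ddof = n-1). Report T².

Step 1 — sample mean vector:
  mean(X_1) = (9 + 7 + 9 + 3 + 7) / 5 = 35/5 = 7
  mean(X_2) = (7 + 5 + 8 + 5 + 1) / 5 = 26/5 = 5.2
  x̄ = (7, 5.2),  deviation x̄ - mu_0 = (7, 5.2) - (5, 2) = (2, 3.2).

Step 2 — sample covariance matrix, S[i,j] = (1/(n-1)) · Σ_k (x_{k,i} - mean_i) · (x_{k,j} - mean_j), divisor n-1 = 4:
  S[X_1,X_1] = ((2)·(2) + (0)·(0) + (2)·(2) + (-4)·(-4) + (0)·(0)) / 4 = 24/4 = 6
  S[X_1,X_2] = ((2)·(1.8) + (0)·(-0.2) + (2)·(2.8) + (-4)·(-0.2) + (0)·(-4.2)) / 4 = 10/4 = 2.5
  S[X_2,X_2] = ((1.8)·(1.8) + (-0.2)·(-0.2) + (2.8)·(2.8) + (-0.2)·(-0.2) + (-4.2)·(-4.2)) / 4 = 28.8/4 = 7.2
  S = [[6, 2.5],
 [2.5, 7.2]].

Step 3 — invert S. det(S) = 6·7.2 - (2.5)² = 36.95.
  S^{-1} = (1/det) · [[d, -b], [-b, a]] = [[0.1949, -0.0677],
 [-0.0677, 0.1624]].

Step 4 — quadratic form (x̄ - mu_0)^T · S^{-1} · (x̄ - mu_0):
  S^{-1} · (x̄ - mu_0) = (0.1732, 0.3843),
  (x̄ - mu_0)^T · [...] = (2)·(0.1732) + (3.2)·(0.3843) = 1.5762.

Step 5 — scale by n: T² = 5 · 1.5762 = 7.8809.

T² ≈ 7.8809


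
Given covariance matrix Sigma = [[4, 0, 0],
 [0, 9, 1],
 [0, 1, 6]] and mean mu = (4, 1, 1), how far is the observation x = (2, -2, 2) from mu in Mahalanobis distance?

Step 1 — centre the observation: (x - mu) = (-2, -3, 1).

Step 2 — invert Sigma (cofactor / det for 3×3, or solve directly):
  Sigma^{-1} = [[0.25, 0, 0],
 [0, 0.1132, -0.0189],
 [0, -0.0189, 0.1698]].

Step 3 — form the quadratic (x - mu)^T · Sigma^{-1} · (x - mu):
  Sigma^{-1} · (x - mu) = (-0.5, -0.3585, 0.2264).
  (x - mu)^T · [Sigma^{-1} · (x - mu)] = (-2)·(-0.5) + (-3)·(-0.3585) + (1)·(0.2264) = 2.3019.

Step 4 — take square root: d = √(2.3019) ≈ 1.5172.

d(x, mu) = √(2.3019) ≈ 1.5172


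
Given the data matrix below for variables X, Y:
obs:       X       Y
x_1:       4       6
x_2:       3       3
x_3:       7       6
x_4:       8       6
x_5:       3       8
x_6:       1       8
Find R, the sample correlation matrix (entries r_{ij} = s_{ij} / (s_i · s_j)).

Step 1 — column means:
  mean(X) = (4 + 3 + 7 + 8 + 3 + 1) / 6 = 26/6 = 4.3333
  mean(Y) = (6 + 3 + 6 + 6 + 8 + 8) / 6 = 37/6 = 6.1667

Step 2 — sample variances and covariances s[i,j] = (1/(n-1)) · Σ_k (x_{k,i} - mean_i) · (x_{k,j} - mean_j), with n-1 = 5:
  s[X,X] = ((-0.3333)·(-0.3333) + (-1.3333)·(-1.3333) + (2.6667)·(2.6667) + (3.6667)·(3.6667) + (-1.3333)·(-1.3333) + (-3.3333)·(-3.3333)) / 5 = 35.3333/5 = 7.0667
  s[X,Y] = ((-0.3333)·(-0.1667) + (-1.3333)·(-3.1667) + (2.6667)·(-0.1667) + (3.6667)·(-0.1667) + (-1.3333)·(1.8333) + (-3.3333)·(1.8333)) / 5 = -5.3333/5 = -1.0667
  s[Y,Y] = ((-0.1667)·(-0.1667) + (-3.1667)·(-3.1667) + (-0.1667)·(-0.1667) + (-0.1667)·(-0.1667) + (1.8333)·(1.8333) + (1.8333)·(1.8333)) / 5 = 16.8333/5 = 3.3667
  Sample standard deviations s_i = √(s[i,i]):
  s(X) = √(7.0667) = 2.6583
  s(Y) = √(3.3667) = 1.8348

Step 3 — r_{ij} = s_{ij} / (s_i · s_j):
  r[X,X] = 1 (diagonal).
  r[X,Y] = -1.0667 / (2.6583 · 1.8348) = -1.0667 / 4.8776 = -0.2187
  r[Y,Y] = 1 (diagonal).

R is symmetric with unit diagonal. Assembling:

R = [[1, -0.2187],
 [-0.2187, 1]]


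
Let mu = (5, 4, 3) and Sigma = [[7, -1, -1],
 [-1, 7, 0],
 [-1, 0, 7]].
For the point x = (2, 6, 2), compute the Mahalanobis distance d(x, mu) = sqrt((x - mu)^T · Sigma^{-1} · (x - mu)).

Step 1 — centre the observation: (x - mu) = (-3, 2, -1).

Step 2 — invert Sigma (cofactor / det for 3×3, or solve directly):
  Sigma^{-1} = [[0.1489, 0.0213, 0.0213],
 [0.0213, 0.1459, 0.003],
 [0.0213, 0.003, 0.1459]].

Step 3 — form the quadratic (x - mu)^T · Sigma^{-1} · (x - mu):
  Sigma^{-1} · (x - mu) = (-0.4255, 0.2249, -0.2036).
  (x - mu)^T · [Sigma^{-1} · (x - mu)] = (-3)·(-0.4255) + (2)·(0.2249) + (-1)·(-0.2036) = 1.9301.

Step 4 — take square root: d = √(1.9301) ≈ 1.3893.

d(x, mu) = √(1.9301) ≈ 1.3893


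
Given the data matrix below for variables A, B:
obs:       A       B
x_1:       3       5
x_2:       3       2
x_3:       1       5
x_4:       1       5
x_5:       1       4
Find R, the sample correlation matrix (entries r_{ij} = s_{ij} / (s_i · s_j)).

Step 1 — column means:
  mean(A) = (3 + 3 + 1 + 1 + 1) / 5 = 9/5 = 1.8
  mean(B) = (5 + 2 + 5 + 5 + 4) / 5 = 21/5 = 4.2

Step 2 — sample variances and covariances s[i,j] = (1/(n-1)) · Σ_k (x_{k,i} - mean_i) · (x_{k,j} - mean_j), with n-1 = 4:
  s[A,A] = ((1.2)·(1.2) + (1.2)·(1.2) + (-0.8)·(-0.8) + (-0.8)·(-0.8) + (-0.8)·(-0.8)) / 4 = 4.8/4 = 1.2
  s[A,B] = ((1.2)·(0.8) + (1.2)·(-2.2) + (-0.8)·(0.8) + (-0.8)·(0.8) + (-0.8)·(-0.2)) / 4 = -2.8/4 = -0.7
  s[B,B] = ((0.8)·(0.8) + (-2.2)·(-2.2) + (0.8)·(0.8) + (0.8)·(0.8) + (-0.2)·(-0.2)) / 4 = 6.8/4 = 1.7
  Sample standard deviations s_i = √(s[i,i]):
  s(A) = √(1.2) = 1.0954
  s(B) = √(1.7) = 1.3038

Step 3 — r_{ij} = s_{ij} / (s_i · s_j):
  r[A,A] = 1 (diagonal).
  r[A,B] = -0.7 / (1.0954 · 1.3038) = -0.7 / 1.4283 = -0.4901
  r[B,B] = 1 (diagonal).

R is symmetric with unit diagonal. Assembling:

R = [[1, -0.4901],
 [-0.4901, 1]]


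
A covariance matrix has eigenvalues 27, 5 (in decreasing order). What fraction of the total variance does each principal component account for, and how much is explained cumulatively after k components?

Step 1 — total variance = trace(Sigma) = Σ λ_i = 27 + 5 = 32.

Step 2 — fraction explained by component i = λ_i / Σ λ:
  PC1: 27/32 = 0.8438
  PC2: 5/32 = 0.1562

Step 3 — cumulative fraction after k components = (λ_1 + ... + λ_k) / Σ λ:
  k = 1: 27/32 = 0.8438
  k = 2: (27 + 5)/32 = 32/32 = 1

Summary (fraction, with percent):

explained: PC1 0.8438 (84.38%), PC2 0.1562 (15.62%);  cumulative: 0.8438, 1


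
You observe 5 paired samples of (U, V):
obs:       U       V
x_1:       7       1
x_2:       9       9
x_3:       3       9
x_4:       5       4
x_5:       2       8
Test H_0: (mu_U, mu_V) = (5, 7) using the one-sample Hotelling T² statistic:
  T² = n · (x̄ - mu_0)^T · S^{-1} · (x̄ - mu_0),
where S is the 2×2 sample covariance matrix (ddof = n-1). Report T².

Step 1 — sample mean vector:
  mean(U) = (7 + 9 + 3 + 5 + 2) / 5 = 26/5 = 5.2
  mean(V) = (1 + 9 + 9 + 4 + 8) / 5 = 31/5 = 6.2
  x̄ = (5.2, 6.2),  deviation x̄ - mu_0 = (5.2, 6.2) - (5, 7) = (0.2, -0.8).

Step 2 — sample covariance matrix, S[i,j] = (1/(n-1)) · Σ_k (x_{k,i} - mean_i) · (x_{k,j} - mean_j), divisor n-1 = 4:
  S[U,U] = ((1.8)·(1.8) + (3.8)·(3.8) + (-2.2)·(-2.2) + (-0.2)·(-0.2) + (-3.2)·(-3.2)) / 4 = 32.8/4 = 8.2
  S[U,V] = ((1.8)·(-5.2) + (3.8)·(2.8) + (-2.2)·(2.8) + (-0.2)·(-2.2) + (-3.2)·(1.8)) / 4 = -10.2/4 = -2.55
  S[V,V] = ((-5.2)·(-5.2) + (2.8)·(2.8) + (2.8)·(2.8) + (-2.2)·(-2.2) + (1.8)·(1.8)) / 4 = 50.8/4 = 12.7
  S = [[8.2, -2.55],
 [-2.55, 12.7]].

Step 3 — invert S. det(S) = 8.2·12.7 - (-2.55)² = 97.6375.
  S^{-1} = (1/det) · [[d, -b], [-b, a]] = [[0.1301, 0.0261],
 [0.0261, 0.084]].

Step 4 — quadratic form (x̄ - mu_0)^T · S^{-1} · (x̄ - mu_0):
  S^{-1} · (x̄ - mu_0) = (0.0051, -0.062),
  (x̄ - mu_0)^T · [...] = (0.2)·(0.0051) + (-0.8)·(-0.062) = 0.0506.

Step 5 — scale by n: T² = 5 · 0.0506 = 0.253.

T² ≈ 0.253
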